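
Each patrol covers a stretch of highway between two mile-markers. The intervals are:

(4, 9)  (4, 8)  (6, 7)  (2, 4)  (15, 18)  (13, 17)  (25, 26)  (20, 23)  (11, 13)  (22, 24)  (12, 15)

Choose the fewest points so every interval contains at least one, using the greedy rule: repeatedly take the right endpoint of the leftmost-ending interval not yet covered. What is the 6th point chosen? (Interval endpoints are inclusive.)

26

Process intervals by earliest right end; each time one isn't hit yet, stab at its right endpoint.
By right end: [2,4]  [6,7]  [4,8]  [4,9]  [11,13]  [12,15]  [13,17]  [15,18]  [20,23]  [22,24]  [25,26]
[2,4] uncovered → point at 4; [6,7] uncovered → point at 7; [11,13] uncovered → point at 13; [15,18] uncovered → point at 18; [20,23] uncovered → point at 23; [25,26] uncovered → point at 26.
Points: 4, 7, 13, 18, 23, 26 (6 total).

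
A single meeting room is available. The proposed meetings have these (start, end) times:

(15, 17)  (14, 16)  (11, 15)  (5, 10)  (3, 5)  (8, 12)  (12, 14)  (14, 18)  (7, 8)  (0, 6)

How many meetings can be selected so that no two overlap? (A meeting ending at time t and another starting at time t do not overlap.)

5

By end time: (3,5), (0,6), (7,8), (5,10), (8,12), (12,14), (11,15), (14,16), (15,17), (14,18).
Pick (3,5); next start ≥ 5 → (7,8); next start ≥ 8 → (8,12); next start ≥ 12 → (12,14); next start ≥ 14 → (14,16).
Selected 5 meetings.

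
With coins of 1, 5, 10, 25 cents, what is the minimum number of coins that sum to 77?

77 = 3×25 + 2×1
Total coins = 3 + 2 = 5

5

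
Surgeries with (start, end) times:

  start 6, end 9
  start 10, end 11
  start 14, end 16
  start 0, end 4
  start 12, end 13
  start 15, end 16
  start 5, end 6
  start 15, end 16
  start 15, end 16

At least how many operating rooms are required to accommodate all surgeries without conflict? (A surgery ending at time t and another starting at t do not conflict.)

The answer is the maximum number of intervals overlapping at any instant.
starts: [0, 5, 6, 10, 12, 14, 15, 15, 15]
ends:   [4, 6, 9, 11, 13, 16, 16, 16, 16]
s0→1 e4→0 s5→1 e6→0 s6→1 e9→0 s10→1 e11→0 s12→1 e13→0 s14→1 s15→2 s15→3 s15→4  — peak 4.

4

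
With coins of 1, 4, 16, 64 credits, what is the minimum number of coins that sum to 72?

3

Use the largest denomination that fits, subtract, and repeat.
72 − 1×64→8 − 2×4→0
Total coins = 1 + 2 = 3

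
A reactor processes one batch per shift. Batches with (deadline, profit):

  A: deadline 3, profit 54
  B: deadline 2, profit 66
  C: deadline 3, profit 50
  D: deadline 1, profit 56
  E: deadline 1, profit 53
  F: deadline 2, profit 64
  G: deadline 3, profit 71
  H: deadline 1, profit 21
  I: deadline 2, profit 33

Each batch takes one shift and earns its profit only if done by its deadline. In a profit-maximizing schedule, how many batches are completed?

3

Take jobs in profit order; each goes to the latest open slot no later than its deadline.
Profit order: G=71 B=66 F=64 D=56 A=54 E=53 C=50 I=33 H=21
Assign: G→slot 3, B→slot 2, F→slot 1, D skipped, A skipped, E skipped, C skipped, I skipped, H skipped.
Slots: [1:F] [2:B] [3:G]
3 of 9 scheduled.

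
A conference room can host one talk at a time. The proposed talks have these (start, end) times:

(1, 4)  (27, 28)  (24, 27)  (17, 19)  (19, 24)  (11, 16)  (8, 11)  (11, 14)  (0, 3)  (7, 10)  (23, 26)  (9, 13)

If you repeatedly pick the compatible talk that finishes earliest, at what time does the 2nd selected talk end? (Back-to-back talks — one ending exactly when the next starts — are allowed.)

Sorted by end: (0,3)  (1,4)  (7,10)  (8,11)  (9,13)  (11,14)  (11,16)  (17,19)  (19,24)  (23,26)  (24,27)  (27,28)
take (0,3); take (7,10); skip (8,11); skip (9,13); take (11,14); take (17,19); take (19,24); take (24,27); take (27,28).
Selected: (0,3) (7,10) (11,14) (17,19) (19,24) (24,27) (27,28)

10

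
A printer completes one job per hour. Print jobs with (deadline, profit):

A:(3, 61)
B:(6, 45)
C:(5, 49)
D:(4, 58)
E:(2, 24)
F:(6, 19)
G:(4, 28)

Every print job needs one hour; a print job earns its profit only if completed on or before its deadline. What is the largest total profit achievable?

Take jobs in profit order; each goes to the latest open slot no later than its deadline.
By profit: A(d3,61), D(d4,58), C(d5,49), B(d6,45), G(d4,28), E(d2,24), F(d6,19)
A→slot 3; D→slot 4; C→slot 5; B→slot 6; G→slot 2; E→slot 1; F skipped.
Profit = 24 + 28 + 61 + 58 + 49 + 45 = 265

265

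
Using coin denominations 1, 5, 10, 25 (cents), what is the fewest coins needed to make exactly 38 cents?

5

Greedy: take as many of the largest coin as possible, then repeat with the remainder.
38 = 1×25 + 1×10 + 3×1
Total coins = 1 + 1 + 3 = 5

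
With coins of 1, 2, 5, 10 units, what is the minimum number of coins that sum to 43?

Use the largest denomination that fits, subtract, and repeat.
43 − 4×10→3 − 1×2→1 − 1×1→0
Total coins = 4 + 1 + 1 = 6

6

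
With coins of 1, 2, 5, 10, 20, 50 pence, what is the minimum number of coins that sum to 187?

Greedy: take as many of the largest coin as possible, then repeat with the remainder.
187 = 3×50 + 1×20 + 1×10 + 1×5 + 1×2
Total coins = 3 + 1 + 1 + 1 + 1 = 7

7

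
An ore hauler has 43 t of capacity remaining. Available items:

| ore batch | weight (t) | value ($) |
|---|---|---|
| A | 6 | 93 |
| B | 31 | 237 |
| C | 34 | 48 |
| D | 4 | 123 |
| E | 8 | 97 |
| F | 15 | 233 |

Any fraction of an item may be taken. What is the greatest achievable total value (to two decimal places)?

622.45

Sort by value per unit weight and fill in that order.
Order: D (123/4=30.75) > F (233/15=15.53) > A (93/6=15.50) > E (97/8=12.12) > B (237/31=7.65) > C (48/34=1.41)
Fill: take D (4 @ 123) → take F (15 @ 233) → take A (6 @ 93) → take E (8 @ 97) → take 10/31 of B → 76.45; 43/43 used.
Total value = 622.45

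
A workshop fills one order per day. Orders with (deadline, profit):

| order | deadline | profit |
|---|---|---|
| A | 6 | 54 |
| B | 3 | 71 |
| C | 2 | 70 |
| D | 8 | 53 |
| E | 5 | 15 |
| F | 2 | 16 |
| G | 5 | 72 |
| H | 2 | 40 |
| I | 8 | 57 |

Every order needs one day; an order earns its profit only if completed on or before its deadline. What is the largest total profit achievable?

432

By profit: G(d5,72), B(d3,71), C(d2,70), I(d8,57), A(d6,54), D(d8,53), H(d2,40), F(d2,16), E(d5,15)
G→slot 5; B→slot 3; C→slot 2; I→slot 8; A→slot 6; D→slot 7; H→slot 1; F skipped; E→slot 4.
Profit = 40 + 70 + 71 + 15 + 72 + 54 + 53 + 57 = 432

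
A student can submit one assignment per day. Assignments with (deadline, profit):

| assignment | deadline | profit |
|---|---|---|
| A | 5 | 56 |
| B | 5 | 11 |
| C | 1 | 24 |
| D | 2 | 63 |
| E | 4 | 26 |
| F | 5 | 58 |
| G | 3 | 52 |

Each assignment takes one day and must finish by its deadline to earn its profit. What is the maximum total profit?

Take jobs in profit order; each goes to the latest open slot no later than its deadline.
Profit order: D=63 F=58 A=56 G=52 E=26 C=24 B=11
Assign: D→slot 2, F→slot 5, A→slot 4, G→slot 3, E→slot 1, C skipped, B skipped.
Slots: [1:E] [2:D] [3:G] [4:A] [5:F]
Profit = 26 + 63 + 52 + 56 + 58 = 255

255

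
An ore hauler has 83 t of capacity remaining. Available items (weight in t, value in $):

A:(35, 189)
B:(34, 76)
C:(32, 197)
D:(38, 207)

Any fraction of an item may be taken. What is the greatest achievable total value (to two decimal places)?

Order: C (197/32=6.16) > D (207/38=5.45) > A (189/35=5.40) > B (76/34=2.24)
Fill: take C (32 @ 197) → take D (38 @ 207) → take 13/35 of A → 70.20; 83/83 used.
Total value = 474.20

474.20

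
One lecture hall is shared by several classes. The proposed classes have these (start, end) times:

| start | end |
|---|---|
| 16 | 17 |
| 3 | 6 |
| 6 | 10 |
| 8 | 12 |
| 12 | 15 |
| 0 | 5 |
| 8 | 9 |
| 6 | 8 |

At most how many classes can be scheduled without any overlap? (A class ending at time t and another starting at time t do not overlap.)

5

Sort by end time and greedily take each interval whose start is ≥ the last chosen end.
Sorted by end: (0,5)  (3,6)  (6,8)  (8,9)  (6,10)  (8,12)  (12,15)  (16,17)
take (0,5); take (6,8); take (8,9); take (12,15); take (16,17).
Selected 5 classes.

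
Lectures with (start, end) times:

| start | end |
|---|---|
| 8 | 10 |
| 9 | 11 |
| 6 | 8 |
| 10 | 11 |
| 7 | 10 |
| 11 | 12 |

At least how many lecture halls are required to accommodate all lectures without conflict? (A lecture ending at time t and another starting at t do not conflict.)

Count concurrent intervals with a sweep; the peak is the room count.
Events (time:±→running): 6:+→1 7:+→2 8:-→1 8:+→2 9:+→3 … peak 3.

3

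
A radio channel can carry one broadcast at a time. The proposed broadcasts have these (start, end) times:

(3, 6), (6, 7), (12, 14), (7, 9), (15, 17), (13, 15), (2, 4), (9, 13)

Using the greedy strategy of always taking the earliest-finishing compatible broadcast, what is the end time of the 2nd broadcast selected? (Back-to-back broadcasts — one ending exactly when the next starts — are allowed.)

Greedy by earliest finish: after sorting by end time, pick each interval compatible with the last pick.
By end time: (2,4), (3,6), (6,7), (7,9), (9,13), (12,14), (13,15), (15,17).
Pick (2,4); next start ≥ 4 → (6,7); next start ≥ 7 → (7,9); next start ≥ 9 → (9,13); next start ≥ 13 → (13,15); next start ≥ 15 → (15,17).
Selected: (2,4) (6,7) (7,9) (9,13) (13,15) (15,17)

7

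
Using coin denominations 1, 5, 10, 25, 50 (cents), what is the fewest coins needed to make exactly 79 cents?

6

Greedy: take as many of the largest coin as possible, then repeat with the remainder.
79 = 1×50 + 1×25 + 4×1
Total coins = 1 + 1 + 4 = 6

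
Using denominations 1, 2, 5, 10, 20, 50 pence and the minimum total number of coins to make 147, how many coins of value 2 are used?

147 = 2×50 + 2×20 + 1×5 + 1×2
Count of 2: 1

1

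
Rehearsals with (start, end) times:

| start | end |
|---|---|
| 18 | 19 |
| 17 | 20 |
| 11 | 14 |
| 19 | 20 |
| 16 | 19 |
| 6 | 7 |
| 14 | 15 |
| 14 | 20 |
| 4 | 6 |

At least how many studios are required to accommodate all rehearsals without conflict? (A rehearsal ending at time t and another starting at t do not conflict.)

Count concurrent intervals with a sweep; the peak is the room count.
Events (time:±→running): 4:+→1 6:-→0 6:+→1 7:-→0 11:+→1 14:-→0 14:+→1 14:+→2 15:-→1 16:+→2 17:+→3 18:+→4 … peak 4.

4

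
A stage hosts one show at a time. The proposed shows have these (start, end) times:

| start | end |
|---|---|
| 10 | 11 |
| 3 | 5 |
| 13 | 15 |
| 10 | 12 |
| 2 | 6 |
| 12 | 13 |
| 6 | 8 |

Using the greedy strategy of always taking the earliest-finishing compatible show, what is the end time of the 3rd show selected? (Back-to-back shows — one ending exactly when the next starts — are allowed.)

Sort by end time and greedily take each interval whose start is ≥ the last chosen end.
Sorted by end: (3,5)  (2,6)  (6,8)  (10,11)  (10,12)  (12,13)  (13,15)
take (3,5); take (6,8); take (10,11); skip (10,12); take (12,13); take (13,15).
Selected: (3,5) (6,8) (10,11) (12,13) (13,15)

11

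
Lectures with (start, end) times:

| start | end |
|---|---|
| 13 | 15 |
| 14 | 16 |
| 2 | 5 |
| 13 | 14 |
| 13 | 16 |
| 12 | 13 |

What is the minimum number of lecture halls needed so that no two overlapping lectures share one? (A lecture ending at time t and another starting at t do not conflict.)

3

Count concurrent intervals with a sweep; the peak is the room count.
Events (time:±→running): 2:+→1 5:-→0 12:+→1 13:-→0 13:+→1 13:+→2 13:+→3 … peak 3.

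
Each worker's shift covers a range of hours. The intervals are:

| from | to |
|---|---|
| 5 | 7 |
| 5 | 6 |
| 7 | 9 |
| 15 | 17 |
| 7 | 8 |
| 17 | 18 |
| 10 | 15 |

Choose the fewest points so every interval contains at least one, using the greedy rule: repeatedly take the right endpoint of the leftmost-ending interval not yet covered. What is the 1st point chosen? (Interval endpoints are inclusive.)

Sort by right endpoint; whenever an interval is uncovered, place a point at its right end.
By right end: [5,6]  [5,7]  [7,8]  [7,9]  [10,15]  [15,17]  [17,18]
[5,6] uncovered → point at 6; [7,8] uncovered → point at 8; [10,15] uncovered → point at 15; [17,18] uncovered → point at 18.
Points: 6, 8, 15, 18 (4 total).

6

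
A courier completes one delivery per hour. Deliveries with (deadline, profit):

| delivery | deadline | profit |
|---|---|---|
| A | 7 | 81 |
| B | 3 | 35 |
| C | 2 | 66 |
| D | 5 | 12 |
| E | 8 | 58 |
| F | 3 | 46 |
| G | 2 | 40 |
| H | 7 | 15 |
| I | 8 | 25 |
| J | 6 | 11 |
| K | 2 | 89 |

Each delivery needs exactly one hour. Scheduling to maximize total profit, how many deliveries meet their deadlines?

Take jobs in profit order; each goes to the latest open slot no later than its deadline.
Profit order: K=89 A=81 C=66 E=58 F=46 G=40 B=35 I=25 H=15 D=12 J=11
Assign: K→slot 2, A→slot 7, C→slot 1, E→slot 8, F→slot 3, G skipped, B skipped, I→slot 6, H→slot 5, D→slot 4, J skipped.
Slots: [1:C] [2:K] [3:F] [4:D] [5:H] [6:I] [7:A] [8:E]
8 of 11 scheduled.

8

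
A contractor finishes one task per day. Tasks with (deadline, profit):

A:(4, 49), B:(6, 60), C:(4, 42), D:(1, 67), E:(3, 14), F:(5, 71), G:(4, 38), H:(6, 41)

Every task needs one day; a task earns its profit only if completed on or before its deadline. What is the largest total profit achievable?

Profit order: F=71 D=67 B=60 A=49 C=42 H=41 G=38 E=14
Assign: F→slot 5, D→slot 1, B→slot 6, A→slot 4, C→slot 3, H→slot 2, G skipped, E skipped.
Slots: [1:D] [2:H] [3:C] [4:A] [5:F] [6:B]
Profit = 67 + 41 + 42 + 49 + 71 + 60 = 330

330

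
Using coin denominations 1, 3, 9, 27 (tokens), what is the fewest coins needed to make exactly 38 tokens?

Use the largest denomination that fits, subtract, and repeat.
38 = 1×27 + 1×9 + 2×1
Total coins = 1 + 1 + 2 = 4

4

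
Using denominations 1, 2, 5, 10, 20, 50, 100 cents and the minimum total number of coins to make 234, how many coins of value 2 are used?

2

Greedy: take as many of the largest coin as possible, then repeat with the remainder.
234 = 2×100 + 1×20 + 1×10 + 2×2
Count of 2: 2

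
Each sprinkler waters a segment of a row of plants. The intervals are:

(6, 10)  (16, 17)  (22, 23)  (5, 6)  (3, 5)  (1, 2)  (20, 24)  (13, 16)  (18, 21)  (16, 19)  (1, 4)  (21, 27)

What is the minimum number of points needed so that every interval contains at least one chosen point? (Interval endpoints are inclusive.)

6

Sort by right endpoint; whenever an interval is uncovered, place a point at its right end.
Sorted: [1,2] [1,4] [3,5] [5,6] [6,10] [13,16] [16,17] [16,19] [18,21] [22,23] [20,24] [21,27]
{[1,2],[1,4]} hit by 2; {[3,5],[5,6]} hit by 5; {[6,10]} hit by 10; {[13,16],[16,17],[16,19]} hit by 16; {[18,21]} hit by 21; {[22,23],[20,24],[21,27]} hit by 23.
Points: 2, 5, 10, 16, 21, 23 (6 total).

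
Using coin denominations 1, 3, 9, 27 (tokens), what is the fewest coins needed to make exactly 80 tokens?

8

80 − 2×27→26 − 2×9→8 − 2×3→2 − 2×1→0
Total coins = 2 + 2 + 2 + 2 = 8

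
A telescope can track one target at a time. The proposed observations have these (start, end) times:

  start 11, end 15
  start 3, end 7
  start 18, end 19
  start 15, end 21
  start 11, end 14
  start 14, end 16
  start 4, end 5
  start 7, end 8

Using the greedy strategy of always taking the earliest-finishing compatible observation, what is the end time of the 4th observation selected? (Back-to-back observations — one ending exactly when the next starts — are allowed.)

16

Sort by end time and greedily take each interval whose start is ≥ the last chosen end.
Sorted by end: (4,5)  (3,7)  (7,8)  (11,14)  (11,15)  (14,16)  (18,19)  (15,21)
take (4,5); take (7,8); take (11,14); take (14,16); take (18,19).
Selected: (4,5) (7,8) (11,14) (14,16) (18,19)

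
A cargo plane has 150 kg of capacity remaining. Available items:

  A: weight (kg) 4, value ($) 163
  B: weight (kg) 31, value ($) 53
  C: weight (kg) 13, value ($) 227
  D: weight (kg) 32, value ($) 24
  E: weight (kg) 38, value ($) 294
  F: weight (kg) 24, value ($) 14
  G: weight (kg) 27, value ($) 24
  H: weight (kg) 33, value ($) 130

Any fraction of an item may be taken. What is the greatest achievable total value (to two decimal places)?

894.00

Greedy by value/weight ratio, highest first.
Ratios (sorted): A 40.75, C 17.46, E 7.74, H 3.94, B 1.71, G 0.89, D 0.75, F 0.58
take A (4 @ 163); take C (13 @ 227); take E (38 @ 294); take H (33 @ 130); take B (31 @ 53); take G (27 @ 24); take 4/32 of D → 3.00. Capacity used 150/150.
Total value = 894.00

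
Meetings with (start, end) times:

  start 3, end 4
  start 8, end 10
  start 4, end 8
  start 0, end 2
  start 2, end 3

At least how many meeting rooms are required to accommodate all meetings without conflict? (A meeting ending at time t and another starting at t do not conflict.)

starts: [0, 2, 3, 4, 8]
ends:   [2, 3, 4, 8, 10]
s0→1  — peak 1.

1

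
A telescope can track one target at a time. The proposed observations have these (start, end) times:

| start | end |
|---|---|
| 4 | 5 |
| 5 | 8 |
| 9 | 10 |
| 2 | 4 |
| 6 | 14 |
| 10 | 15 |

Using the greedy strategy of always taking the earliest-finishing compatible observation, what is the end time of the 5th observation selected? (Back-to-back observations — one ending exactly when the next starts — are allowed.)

Sort by end time and greedily take each interval whose start is ≥ the last chosen end.
Sorted by end: (2,4)  (4,5)  (5,8)  (9,10)  (6,14)  (10,15)
take (2,4); take (4,5); take (5,8); take (9,10); skip (6,14); take (10,15).
Selected: (2,4) (4,5) (5,8) (9,10) (10,15)

15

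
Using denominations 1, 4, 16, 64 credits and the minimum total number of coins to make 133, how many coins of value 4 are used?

133 = 2×64 + 1×4 + 1×1
Count of 4: 1

1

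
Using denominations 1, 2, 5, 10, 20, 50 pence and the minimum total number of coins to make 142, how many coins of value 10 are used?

0

142 = 2×50 + 2×20 + 1×2
Count of 10: 0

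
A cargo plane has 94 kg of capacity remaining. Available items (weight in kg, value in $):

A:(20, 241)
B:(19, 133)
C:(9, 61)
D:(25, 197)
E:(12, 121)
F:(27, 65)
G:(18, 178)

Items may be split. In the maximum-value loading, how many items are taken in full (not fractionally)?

5

Ratios (sorted): A 12.05, E 10.08, G 9.89, D 7.88, B 7.00, C 6.78, F 2.41
take A (20 @ 241); take E (12 @ 121); take G (18 @ 178); take D (25 @ 197); take B (19 @ 133). Capacity used 94/94.
5 item(s) taken whole.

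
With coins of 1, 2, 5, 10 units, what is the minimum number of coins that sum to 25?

3

25 = 2×10 + 1×5
Total coins = 2 + 1 = 3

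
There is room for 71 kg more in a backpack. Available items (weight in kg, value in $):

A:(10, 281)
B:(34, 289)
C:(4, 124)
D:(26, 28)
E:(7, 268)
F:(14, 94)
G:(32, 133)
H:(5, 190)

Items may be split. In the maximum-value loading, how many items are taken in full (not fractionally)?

5

Greedy by value/weight ratio, highest first.
Order: E (268/7=38.29) > H (190/5=38.00) > C (124/4=31.00) > A (281/10=28.10) > B (289/34=8.50) > F (94/14=6.71) > G (133/32=4.16) > D (28/26=1.08)
Fill: take E (7 @ 268) → take H (5 @ 190) → take C (4 @ 124) → take A (10 @ 281) → take B (34 @ 289) → take 11/14 of F → 73.86; 71/71 used.
5 item(s) taken whole; one partial (take 11/14 of F).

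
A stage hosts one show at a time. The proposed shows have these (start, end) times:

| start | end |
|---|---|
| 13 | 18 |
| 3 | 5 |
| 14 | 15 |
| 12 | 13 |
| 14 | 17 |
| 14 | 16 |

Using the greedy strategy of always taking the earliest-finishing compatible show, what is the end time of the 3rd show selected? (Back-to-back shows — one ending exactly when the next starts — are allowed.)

15

Sort by end time and greedily take each interval whose start is ≥ the last chosen end.
Sorted by end: (3,5)  (12,13)  (14,15)  (14,16)  (14,17)  (13,18)
take (3,5); take (12,13); take (14,15); skip (14,17).
Selected: (3,5) (12,13) (14,15)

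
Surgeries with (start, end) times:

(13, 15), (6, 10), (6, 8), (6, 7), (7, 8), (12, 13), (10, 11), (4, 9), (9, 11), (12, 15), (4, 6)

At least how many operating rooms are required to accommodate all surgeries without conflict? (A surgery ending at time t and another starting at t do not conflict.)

4

The answer is the maximum number of intervals overlapping at any instant.
Events (time:±→running): 4:+→1 4:+→2 6:-→1 6:+→2 6:+→3 6:+→4 … peak 4.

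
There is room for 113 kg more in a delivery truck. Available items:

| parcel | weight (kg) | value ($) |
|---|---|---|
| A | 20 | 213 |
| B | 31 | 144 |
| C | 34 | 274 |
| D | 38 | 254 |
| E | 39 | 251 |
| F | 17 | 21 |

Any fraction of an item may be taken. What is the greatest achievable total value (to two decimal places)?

876.15

Greedy by value/weight ratio, highest first.
Order: A (213/20=10.65) > C (274/34=8.06) > D (254/38=6.68) > E (251/39=6.44) > B (144/31=4.65) > F (21/17=1.24)
Fill: take A (20 @ 213) → take C (34 @ 274) → take D (38 @ 254) → take 21/39 of E → 135.15; 113/113 used.
Total value = 876.15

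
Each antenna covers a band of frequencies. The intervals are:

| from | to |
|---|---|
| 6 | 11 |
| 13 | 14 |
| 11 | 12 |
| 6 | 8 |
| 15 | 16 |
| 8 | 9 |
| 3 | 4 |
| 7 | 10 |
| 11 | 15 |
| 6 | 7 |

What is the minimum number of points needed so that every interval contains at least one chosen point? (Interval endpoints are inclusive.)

Process intervals by earliest right end; each time one isn't hit yet, stab at its right endpoint.
By right end: [3,4]  [6,7]  [6,8]  [8,9]  [7,10]  [6,11]  [11,12]  [13,14]  [11,15]  [15,16]
[3,4] uncovered → point at 4; [6,7] uncovered → point at 7; [8,9] uncovered → point at 9; [11,12] uncovered → point at 12; [13,14] uncovered → point at 14; [15,16] uncovered → point at 16.
Points: 4, 7, 9, 12, 14, 16 (6 total).

6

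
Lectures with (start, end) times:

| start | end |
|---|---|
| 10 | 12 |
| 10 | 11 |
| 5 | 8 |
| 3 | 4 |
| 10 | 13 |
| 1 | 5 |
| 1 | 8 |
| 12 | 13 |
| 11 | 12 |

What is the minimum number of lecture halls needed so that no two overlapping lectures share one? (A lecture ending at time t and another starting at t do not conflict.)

3

Count concurrent intervals with a sweep; the peak is the room count.
Events (time:±→running): 1:+→1 1:+→2 3:+→3 … peak 3.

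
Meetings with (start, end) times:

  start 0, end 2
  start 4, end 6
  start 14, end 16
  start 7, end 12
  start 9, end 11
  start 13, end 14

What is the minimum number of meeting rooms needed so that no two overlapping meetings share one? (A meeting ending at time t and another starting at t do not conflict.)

Count concurrent intervals with a sweep; the peak is the room count.
starts: [0, 4, 7, 9, 13, 14]
ends:   [2, 6, 11, 12, 14, 16]
s0→1 e2→0 s4→1 e6→0 s7→1 s9→2  — peak 2.

2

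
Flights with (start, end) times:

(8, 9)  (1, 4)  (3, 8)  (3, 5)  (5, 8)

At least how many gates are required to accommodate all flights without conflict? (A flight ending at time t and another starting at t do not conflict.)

3

starts: [1, 3, 3, 5, 8]
ends:   [4, 5, 8, 8, 9]
s1→1 s3→2 s3→3  — peak 3.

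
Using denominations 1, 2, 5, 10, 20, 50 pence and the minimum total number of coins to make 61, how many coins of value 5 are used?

0

Greedy: take as many of the largest coin as possible, then repeat with the remainder.
61 = 1×50 + 1×10 + 1×1
Count of 5: 0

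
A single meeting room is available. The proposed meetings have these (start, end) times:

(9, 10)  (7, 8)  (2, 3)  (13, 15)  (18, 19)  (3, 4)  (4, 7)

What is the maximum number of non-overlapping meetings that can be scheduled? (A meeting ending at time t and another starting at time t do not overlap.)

Sorted by end: (2,3)  (3,4)  (4,7)  (7,8)  (9,10)  (13,15)  (18,19)
take (2,3); take (3,4); take (4,7); take (7,8); take (9,10); take (13,15); take (18,19).
Selected 7 meetings.

7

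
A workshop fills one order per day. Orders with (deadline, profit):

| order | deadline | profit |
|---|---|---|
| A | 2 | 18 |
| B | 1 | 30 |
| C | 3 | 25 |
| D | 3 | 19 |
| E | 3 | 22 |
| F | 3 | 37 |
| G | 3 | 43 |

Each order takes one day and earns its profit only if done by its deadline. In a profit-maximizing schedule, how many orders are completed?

Profit order: G=43 F=37 B=30 C=25 E=22 D=19 A=18
Assign: G→slot 3, F→slot 2, B→slot 1, C skipped, E skipped, D skipped, A skipped.
Slots: [1:B] [2:F] [3:G]
3 of 7 scheduled.

3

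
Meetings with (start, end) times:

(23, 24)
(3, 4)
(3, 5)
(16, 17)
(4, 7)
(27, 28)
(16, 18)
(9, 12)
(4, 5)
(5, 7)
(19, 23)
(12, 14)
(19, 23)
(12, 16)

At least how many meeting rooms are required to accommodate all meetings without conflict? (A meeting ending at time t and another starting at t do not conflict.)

starts: [3, 3, 4, 4, 5, 9, 12, 12, 16, 16, 19, 19, 23, 27]
ends:   [4, 5, 5, 7, 7, 12, 14, 16, 17, 18, 23, 23, 24, 28]
s3→1 s3→2 e4→1 s4→2 s4→3  — peak 3.

3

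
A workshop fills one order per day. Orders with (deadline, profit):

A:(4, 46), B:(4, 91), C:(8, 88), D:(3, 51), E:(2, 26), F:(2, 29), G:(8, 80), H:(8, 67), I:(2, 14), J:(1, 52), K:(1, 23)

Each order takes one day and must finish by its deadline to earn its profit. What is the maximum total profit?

Take jobs in profit order; each goes to the latest open slot no later than its deadline.
Profit order: B=91 C=88 G=80 H=67 J=52 D=51 A=46 F=29 E=26 K=23 I=14
Assign: B→slot 4, C→slot 8, G→slot 7, H→slot 6, J→slot 1, D→slot 3, A→slot 2, F skipped, E skipped, K skipped, I skipped.
Slots: [1:J] [2:A] [3:D] [4:B] [6:H] [7:G] [8:C]
Profit = 52 + 46 + 51 + 91 + 67 + 80 + 88 = 475

475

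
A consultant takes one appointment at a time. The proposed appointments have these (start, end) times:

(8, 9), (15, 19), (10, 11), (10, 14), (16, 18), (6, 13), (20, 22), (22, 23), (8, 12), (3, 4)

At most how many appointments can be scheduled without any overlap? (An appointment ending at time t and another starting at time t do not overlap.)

Sorted by end: (3,4)  (8,9)  (10,11)  (8,12)  (6,13)  (10,14)  (16,18)  (15,19)  (20,22)  (22,23)
take (3,4); take (8,9); take (10,11); skip (6,13); take (16,18); skip (15,19); take (20,22); take (22,23).
Selected 6 appointments.

6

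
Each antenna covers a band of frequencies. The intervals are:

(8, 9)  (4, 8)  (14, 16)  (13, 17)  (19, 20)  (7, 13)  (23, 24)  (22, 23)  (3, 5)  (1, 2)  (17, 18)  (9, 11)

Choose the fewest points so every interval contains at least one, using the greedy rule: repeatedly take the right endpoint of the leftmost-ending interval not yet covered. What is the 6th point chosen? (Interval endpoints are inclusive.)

20

By right end: [1,2]  [3,5]  [4,8]  [8,9]  [9,11]  [7,13]  [14,16]  [13,17]  [17,18]  [19,20]  [22,23]  [23,24]
[1,2] uncovered → point at 2; [3,5] uncovered → point at 5; [8,9] uncovered → point at 9; [14,16] uncovered → point at 16; [17,18] uncovered → point at 18; [19,20] uncovered → point at 20; [22,23] uncovered → point at 23.
Points: 2, 5, 9, 16, 18, 20, 23 (7 total).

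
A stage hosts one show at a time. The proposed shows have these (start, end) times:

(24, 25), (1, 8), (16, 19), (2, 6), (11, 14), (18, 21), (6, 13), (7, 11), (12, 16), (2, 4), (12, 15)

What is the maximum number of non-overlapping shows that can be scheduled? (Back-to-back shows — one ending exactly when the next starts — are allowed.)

By end time: (2,4), (2,6), (1,8), (7,11), (6,13), (11,14), (12,15), (12,16), (16,19), (18,21), (24,25).
Pick (2,4); next start ≥ 4 → (7,11); next start ≥ 11 → (11,14); next start ≥ 14 → (16,19); next start ≥ 19 → (24,25).
Selected 5 shows.

5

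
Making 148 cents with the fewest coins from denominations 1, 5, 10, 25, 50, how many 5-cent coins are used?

Use the largest denomination that fits, subtract, and repeat.
148 = 2×50 + 1×25 + 2×10 + 3×1
Count of 5: 0

0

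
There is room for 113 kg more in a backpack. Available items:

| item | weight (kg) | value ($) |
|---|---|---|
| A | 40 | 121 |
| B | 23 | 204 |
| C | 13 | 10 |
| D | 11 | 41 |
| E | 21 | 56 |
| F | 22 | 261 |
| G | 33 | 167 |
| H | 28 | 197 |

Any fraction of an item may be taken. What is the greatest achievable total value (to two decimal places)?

855.09

Greedy by value/weight ratio, highest first.
Ratios (sorted): F 11.86, B 8.87, H 7.04, G 5.06, D 3.73, A 3.02, E 2.67, C 0.77
take F (22 @ 261); take B (23 @ 204); take H (28 @ 197); take G (33 @ 167); take 7/11 of D → 26.09. Capacity used 113/113.
Total value = 855.09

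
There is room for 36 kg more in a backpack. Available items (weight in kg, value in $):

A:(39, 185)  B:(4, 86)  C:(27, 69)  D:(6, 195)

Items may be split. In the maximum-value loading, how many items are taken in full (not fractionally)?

Greedy by value/weight ratio, highest first.
Order: D (195/6=32.50) > B (86/4=21.50) > A (185/39=4.74) > C (69/27=2.56)
Fill: take D (6 @ 195) → take B (4 @ 86) → take 26/39 of A → 123.33; 36/36 used.
2 item(s) taken whole; one partial (take 26/39 of A).

2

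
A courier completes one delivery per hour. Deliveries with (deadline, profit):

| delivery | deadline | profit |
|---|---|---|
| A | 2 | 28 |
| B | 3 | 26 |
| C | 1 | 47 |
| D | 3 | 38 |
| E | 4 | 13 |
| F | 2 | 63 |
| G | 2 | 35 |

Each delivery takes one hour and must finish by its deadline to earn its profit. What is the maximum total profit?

Take jobs in profit order; each goes to the latest open slot no later than its deadline.
By profit: F(d2,63), C(d1,47), D(d3,38), G(d2,35), A(d2,28), B(d3,26), E(d4,13)
F→slot 2; C→slot 1; D→slot 3; G skipped; A skipped; B skipped; E→slot 4.
Profit = 47 + 63 + 38 + 13 = 161

161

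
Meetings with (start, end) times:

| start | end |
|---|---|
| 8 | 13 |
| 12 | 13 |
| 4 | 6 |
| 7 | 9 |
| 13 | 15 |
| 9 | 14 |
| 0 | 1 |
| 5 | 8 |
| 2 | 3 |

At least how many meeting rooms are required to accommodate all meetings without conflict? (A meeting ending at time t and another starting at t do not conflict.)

3

The answer is the maximum number of intervals overlapping at any instant.
Events (time:±→running): 0:+→1 1:-→0 2:+→1 3:-→0 4:+→1 5:+→2 6:-→1 7:+→2 8:-→1 8:+→2 9:-→1 9:+→2 12:+→3 … peak 3.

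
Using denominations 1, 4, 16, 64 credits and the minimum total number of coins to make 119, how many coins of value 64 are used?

1

Use the largest denomination that fits, subtract, and repeat.
119 − 1×64→55 − 3×16→7 − 1×4→3 − 3×1→0
Count of 64: 1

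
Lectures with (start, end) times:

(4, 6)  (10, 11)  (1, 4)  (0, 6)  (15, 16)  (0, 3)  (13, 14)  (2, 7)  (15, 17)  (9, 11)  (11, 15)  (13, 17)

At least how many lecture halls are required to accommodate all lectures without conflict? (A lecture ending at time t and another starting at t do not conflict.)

Events (time:±→running): 0:+→1 0:+→2 1:+→3 2:+→4 … peak 4.

4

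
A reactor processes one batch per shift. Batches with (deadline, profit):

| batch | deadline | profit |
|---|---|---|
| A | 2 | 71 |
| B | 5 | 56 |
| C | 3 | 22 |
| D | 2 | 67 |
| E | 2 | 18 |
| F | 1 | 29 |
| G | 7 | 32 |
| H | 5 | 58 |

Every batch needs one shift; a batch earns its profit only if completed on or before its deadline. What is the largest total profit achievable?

Take jobs in profit order; each goes to the latest open slot no later than its deadline.
Profit order: A=71 D=67 H=58 B=56 G=32 F=29 C=22 E=18
Assign: A→slot 2, D→slot 1, H→slot 5, B→slot 4, G→slot 7, F skipped, C→slot 3, E skipped.
Slots: [1:D] [2:A] [3:C] [4:B] [5:H] [7:G]
Profit = 67 + 71 + 22 + 56 + 58 + 32 = 306

306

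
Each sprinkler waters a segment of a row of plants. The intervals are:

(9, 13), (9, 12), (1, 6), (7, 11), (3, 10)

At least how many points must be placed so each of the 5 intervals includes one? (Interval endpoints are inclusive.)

By right end: [1,6]  [3,10]  [7,11]  [9,12]  [9,13]
[1,6] uncovered → point at 6; [7,11] uncovered → point at 11.
Points: 6, 11 (2 total).

2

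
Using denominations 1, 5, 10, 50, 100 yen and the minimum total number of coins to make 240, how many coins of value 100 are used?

2

Greedy: take as many of the largest coin as possible, then repeat with the remainder.
240 − 2×100→40 − 4×10→0
Count of 100: 2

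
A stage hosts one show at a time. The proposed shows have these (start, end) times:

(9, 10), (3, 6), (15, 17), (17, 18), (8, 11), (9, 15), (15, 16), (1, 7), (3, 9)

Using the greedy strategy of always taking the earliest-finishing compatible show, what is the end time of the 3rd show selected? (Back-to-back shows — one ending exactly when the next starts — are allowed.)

16

Sorted by end: (3,6)  (1,7)  (3,9)  (9,10)  (8,11)  (9,15)  (15,16)  (15,17)  (17,18)
take (3,6); skip (3,9); take (9,10); skip (8,11); take (15,16); take (17,18).
Selected: (3,6) (9,10) (15,16) (17,18)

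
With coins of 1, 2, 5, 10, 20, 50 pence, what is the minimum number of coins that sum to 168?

Greedy: take as many of the largest coin as possible, then repeat with the remainder.
168 = 3×50 + 1×10 + 1×5 + 1×2 + 1×1
Total coins = 3 + 1 + 1 + 1 + 1 = 7

7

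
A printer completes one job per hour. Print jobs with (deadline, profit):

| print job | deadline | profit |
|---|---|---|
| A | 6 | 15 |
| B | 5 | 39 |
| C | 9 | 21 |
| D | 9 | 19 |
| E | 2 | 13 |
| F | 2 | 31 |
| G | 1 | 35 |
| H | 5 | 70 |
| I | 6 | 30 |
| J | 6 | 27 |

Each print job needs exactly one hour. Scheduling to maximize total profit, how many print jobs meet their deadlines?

Sort by profit descending; place each in the latest free slot ≤ its deadline.
Profit order: H=70 B=39 G=35 F=31 I=30 J=27 C=21 D=19 A=15 E=13
Assign: H→slot 5, B→slot 4, G→slot 1, F→slot 2, I→slot 6, J→slot 3, C→slot 9, D→slot 8, A skipped, E skipped.
Slots: [1:G] [2:F] [3:J] [4:B] [5:H] [6:I] [8:D] [9:C]
8 of 10 scheduled.

8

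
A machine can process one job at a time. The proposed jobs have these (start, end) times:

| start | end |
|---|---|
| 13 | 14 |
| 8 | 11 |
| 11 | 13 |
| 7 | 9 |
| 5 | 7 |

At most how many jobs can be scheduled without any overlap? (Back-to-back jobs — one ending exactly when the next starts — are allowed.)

Sorted by end: (5,7)  (7,9)  (8,11)  (11,13)  (13,14)
take (5,7); take (7,9); take (11,13); take (13,14).
Selected 4 jobs.

4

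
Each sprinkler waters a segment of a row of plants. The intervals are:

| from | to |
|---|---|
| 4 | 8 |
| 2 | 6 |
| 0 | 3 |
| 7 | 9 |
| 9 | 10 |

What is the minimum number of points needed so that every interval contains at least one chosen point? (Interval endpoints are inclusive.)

3

Sort by right endpoint; whenever an interval is uncovered, place a point at its right end.
Sorted: [0,3] [2,6] [4,8] [7,9] [9,10]
{[0,3],[2,6]} hit by 3; {[4,8],[7,9]} hit by 8; {[9,10]} hit by 10.
Points: 3, 8, 10 (3 total).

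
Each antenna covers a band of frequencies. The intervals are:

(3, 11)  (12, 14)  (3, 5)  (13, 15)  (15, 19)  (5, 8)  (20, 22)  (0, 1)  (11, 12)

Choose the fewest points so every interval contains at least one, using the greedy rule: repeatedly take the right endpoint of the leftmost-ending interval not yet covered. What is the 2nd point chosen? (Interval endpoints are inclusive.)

Sort by right endpoint; whenever an interval is uncovered, place a point at its right end.
Sorted: [0,1] [3,5] [5,8] [3,11] [11,12] [12,14] [13,15] [15,19] [20,22]
{[0,1]} hit by 1; {[3,5],[5,8],[3,11]} hit by 5; {[11,12],[12,14]} hit by 12; {[13,15],[15,19]} hit by 15; {[20,22]} hit by 22.
Points: 1, 5, 12, 15, 22 (5 total).

5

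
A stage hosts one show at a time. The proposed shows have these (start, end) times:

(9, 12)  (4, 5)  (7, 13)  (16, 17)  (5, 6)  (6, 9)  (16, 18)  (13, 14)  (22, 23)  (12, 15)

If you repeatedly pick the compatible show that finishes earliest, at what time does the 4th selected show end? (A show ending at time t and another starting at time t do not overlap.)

Order by finish time; keep every interval that doesn't clash with the previous kept one.
Sorted by end: (4,5)  (5,6)  (6,9)  (9,12)  (7,13)  (13,14)  (12,15)  (16,17)  (16,18)  (22,23)
take (4,5); take (5,6); take (6,9); take (9,12); take (13,14); take (16,17); take (22,23).
Selected: (4,5) (5,6) (6,9) (9,12) (13,14) (16,17) (22,23)

12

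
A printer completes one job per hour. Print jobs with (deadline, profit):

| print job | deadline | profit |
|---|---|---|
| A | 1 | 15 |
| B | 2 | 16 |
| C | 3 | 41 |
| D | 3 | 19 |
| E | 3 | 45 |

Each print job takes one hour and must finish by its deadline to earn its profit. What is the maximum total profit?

105

Take jobs in profit order; each goes to the latest open slot no later than its deadline.
Profit order: E=45 C=41 D=19 B=16 A=15
Assign: E→slot 3, C→slot 2, D→slot 1, B skipped, A skipped.
Slots: [1:D] [2:C] [3:E]
Profit = 19 + 41 + 45 = 105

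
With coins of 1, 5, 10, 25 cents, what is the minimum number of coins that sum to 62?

62 − 2×25→12 − 1×10→2 − 2×1→0
Total coins = 2 + 1 + 2 = 5

5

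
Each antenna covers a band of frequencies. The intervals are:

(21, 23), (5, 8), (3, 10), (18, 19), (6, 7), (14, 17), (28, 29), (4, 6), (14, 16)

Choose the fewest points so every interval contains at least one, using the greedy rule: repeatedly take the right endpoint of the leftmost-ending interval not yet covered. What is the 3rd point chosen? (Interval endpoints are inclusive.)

By right end: [4,6]  [6,7]  [5,8]  [3,10]  [14,16]  [14,17]  [18,19]  [21,23]  [28,29]
[4,6] uncovered → point at 6; [14,16] uncovered → point at 16; [18,19] uncovered → point at 19; [21,23] uncovered → point at 23; [28,29] uncovered → point at 29.
Points: 6, 16, 19, 23, 29 (5 total).

19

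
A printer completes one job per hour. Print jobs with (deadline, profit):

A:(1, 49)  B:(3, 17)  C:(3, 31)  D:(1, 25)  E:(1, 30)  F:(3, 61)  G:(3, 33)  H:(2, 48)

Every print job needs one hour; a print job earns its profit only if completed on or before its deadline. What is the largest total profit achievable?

158

Take jobs in profit order; each goes to the latest open slot no later than its deadline.
Profit order: F=61 A=49 H=48 G=33 C=31 E=30 D=25 B=17
Assign: F→slot 3, A→slot 1, H→slot 2, G skipped, C skipped, E skipped, D skipped, B skipped.
Slots: [1:A] [2:H] [3:F]
Profit = 49 + 48 + 61 = 158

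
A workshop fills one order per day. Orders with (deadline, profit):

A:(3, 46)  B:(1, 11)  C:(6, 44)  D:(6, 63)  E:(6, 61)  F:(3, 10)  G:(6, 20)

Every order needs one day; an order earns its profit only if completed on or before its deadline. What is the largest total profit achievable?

245

Sort by profit descending; place each in the latest free slot ≤ its deadline.
Profit order: D=63 E=61 A=46 C=44 G=20 B=11 F=10
Assign: D→slot 6, E→slot 5, A→slot 3, C→slot 4, G→slot 2, B→slot 1, F skipped.
Slots: [1:B] [2:G] [3:A] [4:C] [5:E] [6:D]
Profit = 11 + 20 + 46 + 44 + 61 + 63 = 245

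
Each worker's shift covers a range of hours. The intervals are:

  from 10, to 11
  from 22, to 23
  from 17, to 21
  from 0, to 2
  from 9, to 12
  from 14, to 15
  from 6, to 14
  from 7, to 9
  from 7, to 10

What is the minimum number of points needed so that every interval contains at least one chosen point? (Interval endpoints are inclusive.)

6

Process intervals by earliest right end; each time one isn't hit yet, stab at its right endpoint.
By right end: [0,2]  [7,9]  [7,10]  [10,11]  [9,12]  [6,14]  [14,15]  [17,21]  [22,23]
[0,2] uncovered → point at 2; [7,9] uncovered → point at 9; [10,11] uncovered → point at 11; [14,15] uncovered → point at 15; [17,21] uncovered → point at 21; [22,23] uncovered → point at 23.
Points: 2, 9, 11, 15, 21, 23 (6 total).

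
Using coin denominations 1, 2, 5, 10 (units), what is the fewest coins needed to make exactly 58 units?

58 = 5×10 + 1×5 + 1×2 + 1×1
Total coins = 5 + 1 + 1 + 1 = 8

8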